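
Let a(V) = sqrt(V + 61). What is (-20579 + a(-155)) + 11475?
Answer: -9104 + I*sqrt(94) ≈ -9104.0 + 9.6954*I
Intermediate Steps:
a(V) = sqrt(61 + V)
(-20579 + a(-155)) + 11475 = (-20579 + sqrt(61 - 155)) + 11475 = (-20579 + sqrt(-94)) + 11475 = (-20579 + I*sqrt(94)) + 11475 = -9104 + I*sqrt(94)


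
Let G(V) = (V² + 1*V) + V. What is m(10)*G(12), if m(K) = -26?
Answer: -4368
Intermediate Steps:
G(V) = V² + 2*V (G(V) = (V² + V) + V = (V + V²) + V = V² + 2*V)
m(10)*G(12) = -312*(2 + 12) = -312*14 = -26*168 = -4368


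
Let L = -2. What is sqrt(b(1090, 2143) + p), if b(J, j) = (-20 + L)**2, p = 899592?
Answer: 2*sqrt(225019) ≈ 948.72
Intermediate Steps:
b(J, j) = 484 (b(J, j) = (-20 - 2)**2 = (-22)**2 = 484)
sqrt(b(1090, 2143) + p) = sqrt(484 + 899592) = sqrt(900076) = 2*sqrt(225019)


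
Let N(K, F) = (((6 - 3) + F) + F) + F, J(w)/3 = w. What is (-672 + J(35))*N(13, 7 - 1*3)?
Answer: -8505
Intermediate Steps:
J(w) = 3*w
N(K, F) = 3 + 3*F (N(K, F) = ((3 + F) + F) + F = (3 + 2*F) + F = 3 + 3*F)
(-672 + J(35))*N(13, 7 - 1*3) = (-672 + 3*35)*(3 + 3*(7 - 1*3)) = (-672 + 105)*(3 + 3*(7 - 3)) = -567*(3 + 3*4) = -567*(3 + 12) = -567*15 = -8505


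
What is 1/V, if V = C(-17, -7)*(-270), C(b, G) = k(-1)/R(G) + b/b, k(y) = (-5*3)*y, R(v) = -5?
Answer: 1/540 ≈ 0.0018519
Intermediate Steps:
k(y) = -15*y
C(b, G) = -2 (C(b, G) = -15*(-1)/(-5) + b/b = 15*(-⅕) + 1 = -3 + 1 = -2)
V = 540 (V = -2*(-270) = 540)
1/V = 1/540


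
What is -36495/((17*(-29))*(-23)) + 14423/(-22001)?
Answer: -966468892/249469339 ≈ -3.8741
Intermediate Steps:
-36495/((17*(-29))*(-23)) + 14423/(-22001) = -36495/((-493*(-23))) + 14423*(-1/22001) = -36495/11339 - 14423/22001 = -966468892/249469339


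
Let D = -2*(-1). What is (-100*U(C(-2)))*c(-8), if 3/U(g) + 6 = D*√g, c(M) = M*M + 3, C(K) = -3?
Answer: 5025/2 + 1675*I*√3/2 ≈ 2512.5 + 1450.6*I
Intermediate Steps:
D = 2
c(M) = 3 + M² (c(M) = M² + 3 = 3 + M²)
U(g) = 3/(-6 + 2*√g)
(-100*U(C(-2)))*c(-8) = (-150/(-3 + √(-3)))*(3 + (-8)²) = (-150/(-3 + I*√3))*(3 + 64) = -150/(-3 + I*√3)*67 = -10050/(-3 + I*√3)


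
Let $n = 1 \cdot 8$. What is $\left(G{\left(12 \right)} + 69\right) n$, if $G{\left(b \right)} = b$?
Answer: $648$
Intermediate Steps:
$n = 8$
$\left(G{\left(12 \right)} + 69\right) n = \left(12 + 69\right) 8 = 81 \cdot 8 = 648$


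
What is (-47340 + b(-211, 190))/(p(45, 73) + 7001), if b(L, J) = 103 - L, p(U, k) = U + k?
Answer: -6718/1017 ≈ -6.6057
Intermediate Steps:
(-47340 + b(-211, 190))/(p(45, 73) + 7001) = (-47340 + (103 - 1*(-211)))/((45 + 73) + 7001) = (-47340 + (103 + 211))/(118 + 7001) = (-47340 + 314)/7119 = -47026*1/7119 = -6718/1017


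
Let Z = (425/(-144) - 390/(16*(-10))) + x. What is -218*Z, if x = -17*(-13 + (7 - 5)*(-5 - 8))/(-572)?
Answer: 144425/396 ≈ 364.71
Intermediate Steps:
x = -51/44 (x = -17*(-13 + 2*(-13))*(-1/572) = -17*(-13 - 26)*(-1/572) = -17*(-39)*(-1/572) = 663*(-1/572) = -51/44 ≈ -1.1591)
Z = -1325/792 (Z = (425/(-144) - 390/(16*(-10))) - 51/44 = (425*(-1/144) - 390/(-160)) - 51/44 = (-425/144 - 390*(-1/160)) - 51/44 = (-425/144 + 39/16) - 51/44 = -37/72 - 51/44 = -1325/792 ≈ -1.6730)
-218*Z = -218*(-1325/792) = 144425/396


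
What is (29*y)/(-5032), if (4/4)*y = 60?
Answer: -435/1258 ≈ -0.34579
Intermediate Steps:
y = 60
(29*y)/(-5032) = (29*60)/(-5032) = 1740*(-1/5032) = -435/1258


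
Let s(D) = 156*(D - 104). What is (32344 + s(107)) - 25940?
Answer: 6872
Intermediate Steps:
s(D) = -16224 + 156*D (s(D) = 156*(-104 + D) = -16224 + 156*D)
(32344 + s(107)) - 25940 = (32344 + (-16224 + 156*107)) - 25940 = (32344 + (-16224 + 16692)) - 25940 = (32344 + 468) - 25940 = 32812 - 25940 = 6872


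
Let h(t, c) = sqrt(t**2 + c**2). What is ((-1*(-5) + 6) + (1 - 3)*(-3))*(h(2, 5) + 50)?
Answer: 850 + 17*sqrt(29) ≈ 941.55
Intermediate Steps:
h(t, c) = sqrt(c**2 + t**2)
((-1*(-5) + 6) + (1 - 3)*(-3))*(h(2, 5) + 50) = ((-1*(-5) + 6) + (1 - 3)*(-3))*(sqrt(5**2 + 2**2) + 50) = ((5 + 6) - 2*(-3))*(sqrt(25 + 4) + 50) = (11 + 6)*(sqrt(29) + 50) = 17*(50 + sqrt(29)) = 850 + 17*sqrt(29)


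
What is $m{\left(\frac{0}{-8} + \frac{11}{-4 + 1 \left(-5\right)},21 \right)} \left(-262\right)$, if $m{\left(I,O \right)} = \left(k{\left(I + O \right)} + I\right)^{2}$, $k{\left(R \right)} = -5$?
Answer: $- \frac{821632}{81} \approx -10144.0$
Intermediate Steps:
$m{\left(I,O \right)} = \left(-5 + I\right)^{2}$
$m{\left(\frac{0}{-8} + \frac{11}{-4 + 1 \left(-5\right)},21 \right)} \left(-262\right) = \left(-5 + \left(\frac{0}{-8} + \frac{11}{-4 + 1 \left(-5\right)}\right)\right)^{2} \left(-262\right) = \left(-5 + \left(0 \left(- \frac{1}{8}\right) + \frac{11}{-4 - 5}\right)\right)^{2} \left(-262\right) = \left(-5 + \left(0 + \frac{11}{-9}\right)\right)^{2} \left(-262\right) = \left(-5 + \left(0 + 11 \left(- \frac{1}{9}\right)\right)\right)^{2} \left(-262\right) = \left(-5 + \left(0 - \frac{11}{9}\right)\right)^{2} \left(-262\right) = \left(-5 - \frac{11}{9}\right)^{2} \left(-262\right) = \left(- \frac{56}{9}\right)^{2} \left(-262\right) = \frac{3136}{81} \left(-262\right) = - \frac{821632}{81}$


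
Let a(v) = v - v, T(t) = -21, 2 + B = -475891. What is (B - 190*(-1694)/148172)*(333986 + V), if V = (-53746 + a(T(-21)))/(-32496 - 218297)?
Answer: -1476581550371748349496/9290125099 ≈ -1.5894e+11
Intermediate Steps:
B = -475893 (B = -2 - 475891 = -475893)
a(v) = 0
V = 53746/250793 (V = (-53746 + 0)/(-32496 - 218297) = -53746/(-250793) = -53746*(-1/250793) = 53746/250793 ≈ 0.21430)
(B - 190*(-1694)/148172)*(333986 + V) = (-475893 - 190*(-1694)/148172)*(333986 + 53746/250793) = (-475893 + 321860*(1/148172))*(83761404644/250793) = (-475893 + 80465/37043)*(83761404644/250793) = -17628423934/37043*83761404644/250793 = -1476581550371748349496/9290125099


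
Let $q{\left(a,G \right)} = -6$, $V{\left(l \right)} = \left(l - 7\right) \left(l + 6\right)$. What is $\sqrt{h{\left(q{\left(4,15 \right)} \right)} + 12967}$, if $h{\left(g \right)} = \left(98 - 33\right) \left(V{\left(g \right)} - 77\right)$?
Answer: $\sqrt{7962} \approx 89.23$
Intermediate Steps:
$V{\left(l \right)} = \left(-7 + l\right) \left(6 + l\right)$
$h{\left(g \right)} = -7735 - 65 g + 65 g^{2}$ ($h{\left(g \right)} = \left(98 - 33\right) \left(\left(-42 + g^{2} - g\right) - 77\right) = 65 \left(-119 + g^{2} - g\right) = -7735 - 65 g + 65 g^{2}$)
$\sqrt{h{\left(q{\left(4,15 \right)} \right)} + 12967} = \sqrt{\left(-7735 - -390 + 65 \left(-6\right)^{2}\right) + 12967} = \sqrt{\left(-7735 + 390 + 65 \cdot 36\right) + 12967} = \sqrt{\left(-7735 + 390 + 2340\right) + 12967} = \sqrt{-5005 + 12967} = \sqrt{7962}$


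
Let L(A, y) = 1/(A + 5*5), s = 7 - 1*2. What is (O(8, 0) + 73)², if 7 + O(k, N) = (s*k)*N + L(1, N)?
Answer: 2948089/676 ≈ 4361.1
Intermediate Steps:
s = 5 (s = 7 - 2 = 5)
L(A, y) = 1/(25 + A) (L(A, y) = 1/(A + 25) = 1/(25 + A))
O(k, N) = -181/26 + 5*N*k (O(k, N) = -7 + ((5*k)*N + 1/(25 + 1)) = -7 + (5*N*k + 1/26) = -7 + (1/26 + 5*N*k) = -181/26 + 5*N*k)
(O(8, 0) + 73)² = ((-181/26 + 5*0*8) + 73)² = ((-181/26 + 0) + 73)² = (-181/26 + 73)² = (1717/26)² = 2948089/676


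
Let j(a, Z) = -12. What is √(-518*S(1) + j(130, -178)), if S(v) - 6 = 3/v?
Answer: I*√4674 ≈ 68.367*I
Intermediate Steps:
S(v) = 6 + 3/v
√(-518*S(1) + j(130, -178)) = √(-518*(6 + 3/1) - 12) = √(-518*(6 + 3*1) - 12) = √(-518*(6 + 3) - 12) = √(-518*9 - 12) = √(-4662 - 12) = √(-4674) = I*√4674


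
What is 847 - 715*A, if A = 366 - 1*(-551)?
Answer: -654808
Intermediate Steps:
A = 917 (A = 366 + 551 = 917)
847 - 715*A = 847 - 715*917 = 847 - 655655 = -654808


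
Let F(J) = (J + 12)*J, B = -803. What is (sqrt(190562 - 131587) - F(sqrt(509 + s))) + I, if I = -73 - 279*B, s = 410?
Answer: 223045 - 12*sqrt(919) + 5*sqrt(2359) ≈ 2.2292e+5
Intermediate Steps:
F(J) = J*(12 + J) (F(J) = (12 + J)*J = J*(12 + J))
I = 223964 (I = -73 - 279*(-803) = -73 + 224037 = 223964)
(sqrt(190562 - 131587) - F(sqrt(509 + s))) + I = (sqrt(190562 - 131587) - sqrt(509 + 410)*(12 + sqrt(509 + 410))) + 223964 = (sqrt(58975) - sqrt(919)*(12 + sqrt(919))) + 223964 = (5*sqrt(2359) - sqrt(919)*(12 + sqrt(919))) + 223964 = 223964 + 5*sqrt(2359) - sqrt(919)*(12 + sqrt(919))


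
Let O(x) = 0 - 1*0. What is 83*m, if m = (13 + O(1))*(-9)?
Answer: -9711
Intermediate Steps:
O(x) = 0 (O(x) = 0 + 0 = 0)
m = -117 (m = (13 + 0)*(-9) = 13*(-9) = -117)
83*m = 83*(-117) = -9711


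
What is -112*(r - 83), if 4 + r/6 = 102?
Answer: -56560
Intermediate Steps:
r = 588 (r = -24 + 6*102 = -24 + 612 = 588)
-112*(r - 83) = -112*(588 - 83) = -112*505 = -56560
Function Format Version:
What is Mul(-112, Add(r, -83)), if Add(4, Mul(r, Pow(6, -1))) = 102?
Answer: -56560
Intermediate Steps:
r = 588 (r = Add(-24, Mul(6, 102)) = Add(-24, 612) = 588)
Mul(-112, Add(r, -83)) = Mul(-112, Add(588, -83)) = Mul(-112, 505) = -56560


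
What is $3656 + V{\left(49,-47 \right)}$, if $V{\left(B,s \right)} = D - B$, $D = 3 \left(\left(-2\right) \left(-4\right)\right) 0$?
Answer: $3607$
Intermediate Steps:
$D = 0$ ($D = 3 \cdot 8 \cdot 0 = 24 \cdot 0 = 0$)
$V{\left(B,s \right)} = - B$ ($V{\left(B,s \right)} = 0 - B = - B$)
$3656 + V{\left(49,-47 \right)} = 3656 - 49 = 3607$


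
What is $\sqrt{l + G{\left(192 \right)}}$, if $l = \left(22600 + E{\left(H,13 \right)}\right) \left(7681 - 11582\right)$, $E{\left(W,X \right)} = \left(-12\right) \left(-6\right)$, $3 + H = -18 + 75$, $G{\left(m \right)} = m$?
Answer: $4 i \sqrt{5527705} \approx 9404.4 i$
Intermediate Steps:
$H = 54$ ($H = -3 + \left(-18 + 75\right) = -3 + 57 = 54$)
$E{\left(W,X \right)} = 72$
$l = -88443472$ ($l = \left(22600 + 72\right) \left(7681 - 11582\right) = 22672 \left(-3901\right) = -88443472$)
$\sqrt{l + G{\left(192 \right)}} = \sqrt{-88443472 + 192} = \sqrt{-88443280} = 4 i \sqrt{5527705}$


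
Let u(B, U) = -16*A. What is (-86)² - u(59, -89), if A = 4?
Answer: 7460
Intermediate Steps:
u(B, U) = -64 (u(B, U) = -16*4 = -64)
(-86)² - u(59, -89) = (-86)² - 1*(-64) = 7396 + 64 = 7460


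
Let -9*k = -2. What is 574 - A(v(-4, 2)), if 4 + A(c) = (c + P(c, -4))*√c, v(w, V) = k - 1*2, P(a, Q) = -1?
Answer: 578 + 100*I/27 ≈ 578.0 + 3.7037*I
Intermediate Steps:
k = 2/9 (k = -⅑*(-2) = 2/9 ≈ 0.22222)
v(w, V) = -16/9 (v(w, V) = 2/9 - 1*2 = 2/9 - 2 = -16/9)
A(c) = -4 + √c*(-1 + c) (A(c) = -4 + (c - 1)*√c = -4 + (-1 + c)*√c = -4 + √c*(-1 + c))
574 - A(v(-4, 2)) = 574 - (-4 + (-16/9)^(3/2) - √(-16/9)) = 574 - (-4 - 64*I/27 - 4*I/3) = 574 - (-4 - 100*I/27) = 574 + (4 + 100*I/27) = 578 + 100*I/27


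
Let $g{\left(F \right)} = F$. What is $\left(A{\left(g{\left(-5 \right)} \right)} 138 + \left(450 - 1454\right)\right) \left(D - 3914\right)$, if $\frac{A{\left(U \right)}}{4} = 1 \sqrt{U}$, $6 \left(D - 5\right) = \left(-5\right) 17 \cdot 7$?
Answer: $\frac{12072598}{3} - 2212508 i \sqrt{5} \approx 4.0242 \cdot 10^{6} - 4.9473 \cdot 10^{6} i$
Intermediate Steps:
$D = - \frac{565}{6}$ ($D = 5 + \frac{\left(-5\right) 17 \cdot 7}{6} = 5 + \frac{\left(-85\right) 7}{6} = 5 + \frac{1}{6} \left(-595\right) = 5 - \frac{595}{6} = - \frac{565}{6} \approx -94.167$)
$A{\left(U \right)} = 4 \sqrt{U}$ ($A{\left(U \right)} = 4 \cdot 1 \sqrt{U} = 4 \sqrt{U}$)
$\left(A{\left(g{\left(-5 \right)} \right)} 138 + \left(450 - 1454\right)\right) \left(D - 3914\right) = \left(4 \sqrt{-5} \cdot 138 + \left(450 - 1454\right)\right) \left(- \frac{565}{6} - 3914\right) = \left(4 i \sqrt{5} \cdot 138 + \left(450 - 1454\right)\right) \left(- \frac{24049}{6}\right) = \left(4 i \sqrt{5} \cdot 138 - 1004\right) \left(- \frac{24049}{6}\right) = \left(552 i \sqrt{5} - 1004\right) \left(- \frac{24049}{6}\right) = \left(-1004 + 552 i \sqrt{5}\right) \left(- \frac{24049}{6}\right) = \frac{12072598}{3} - 2212508 i \sqrt{5}$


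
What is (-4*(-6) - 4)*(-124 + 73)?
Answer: -1020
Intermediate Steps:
(-4*(-6) - 4)*(-124 + 73) = (24 - 4)*(-51) = 20*(-51) = -1020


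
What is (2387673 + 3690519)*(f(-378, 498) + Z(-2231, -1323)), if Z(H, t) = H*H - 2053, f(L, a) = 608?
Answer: 30244572823872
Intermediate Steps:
Z(H, t) = -2053 + H**2 (Z(H, t) = H**2 - 2053 = -2053 + H**2)
(2387673 + 3690519)*(f(-378, 498) + Z(-2231, -1323)) = (2387673 + 3690519)*(608 + (-2053 + (-2231)**2)) = 6078192*(608 + (-2053 + 4977361)) = 6078192*(608 + 4975308) = 6078192*4975916 = 30244572823872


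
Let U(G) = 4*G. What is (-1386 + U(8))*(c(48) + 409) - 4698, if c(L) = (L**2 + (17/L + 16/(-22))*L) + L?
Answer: -40907274/11 ≈ -3.7188e+6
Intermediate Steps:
c(L) = L + L**2 + L*(-8/11 + 17/L) (c(L) = (L**2 + (17/L + 16*(-1/22))*L) + L = (L**2 + (17/L - 8/11)*L) + L = (L**2 + (-8/11 + 17/L)*L) + L = (L**2 + L*(-8/11 + 17/L)) + L = L + L**2 + L*(-8/11 + 17/L))
(-1386 + U(8))*(c(48) + 409) - 4698 = (-1386 + 4*8)*((17 + 48**2 + (3/11)*48) + 409) - 4698 = (-1386 + 32)*((17 + 2304 + 144/11) + 409) - 4698 = -1354*(25675/11 + 409) - 4698 = -1354*30174/11 - 4698 = -40855596/11 - 4698 = -40907274/11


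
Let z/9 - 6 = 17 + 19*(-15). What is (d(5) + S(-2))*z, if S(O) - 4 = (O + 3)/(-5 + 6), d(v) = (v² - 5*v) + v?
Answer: -23580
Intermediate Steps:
z = -2358 (z = 54 + 9*(17 + 19*(-15)) = 54 + 9*(17 - 285) = 54 + 9*(-268) = 54 - 2412 = -2358)
d(v) = v² - 4*v
S(O) = 7 + O (S(O) = 4 + (O + 3)/(-5 + 6) = 4 + (3 + O)/1 = 4 + (3 + O)*1 = 4 + (3 + O) = 7 + O)
(d(5) + S(-2))*z = (5*(-4 + 5) + (7 - 2))*(-2358) = (5*1 + 5)*(-2358) = (5 + 5)*(-2358) = 10*(-2358) = -23580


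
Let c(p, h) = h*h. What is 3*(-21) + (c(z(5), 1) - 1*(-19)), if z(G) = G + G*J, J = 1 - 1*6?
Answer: -43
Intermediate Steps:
J = -5 (J = 1 - 6 = -5)
z(G) = -4*G (z(G) = G + G*(-5) = G - 5*G = -4*G)
c(p, h) = h²
3*(-21) + (c(z(5), 1) - 1*(-19)) = 3*(-21) + (1² - 1*(-19)) = -63 + (1 + 19) = -63 + 20 = -43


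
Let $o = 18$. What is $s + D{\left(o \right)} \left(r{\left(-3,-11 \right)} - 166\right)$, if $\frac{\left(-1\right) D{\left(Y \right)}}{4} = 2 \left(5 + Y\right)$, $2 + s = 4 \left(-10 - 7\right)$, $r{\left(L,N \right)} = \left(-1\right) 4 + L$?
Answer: $31762$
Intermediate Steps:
$r{\left(L,N \right)} = -4 + L$
$s = -70$ ($s = -2 + 4 \left(-10 - 7\right) = -2 + 4 \left(-17\right) = -2 - 68 = -70$)
$D{\left(Y \right)} = -40 - 8 Y$ ($D{\left(Y \right)} = - 4 \cdot 2 \left(5 + Y\right) = - 4 \left(10 + 2 Y\right) = -40 - 8 Y$)
$s + D{\left(o \right)} \left(r{\left(-3,-11 \right)} - 166\right) = -70 + \left(-40 - 144\right) \left(\left(-4 - 3\right) - 166\right) = -70 + \left(-40 - 144\right) \left(-7 - 166\right) = -70 - -31832 = -70 + 31832 = 31762$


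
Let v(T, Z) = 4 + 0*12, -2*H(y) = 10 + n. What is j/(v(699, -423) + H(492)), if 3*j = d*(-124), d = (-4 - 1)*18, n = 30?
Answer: -465/2 ≈ -232.50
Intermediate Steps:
d = -90 (d = -5*18 = -90)
H(y) = -20 (H(y) = -(10 + 30)/2 = -1/2*40 = -20)
v(T, Z) = 4 (v(T, Z) = 4 + 0 = 4)
j = 3720 (j = (-90*(-124))/3 = (1/3)*11160 = 3720)
j/(v(699, -423) + H(492)) = 3720/(4 - 20) = 3720/(-16) = 3720*(-1/16) = -465/2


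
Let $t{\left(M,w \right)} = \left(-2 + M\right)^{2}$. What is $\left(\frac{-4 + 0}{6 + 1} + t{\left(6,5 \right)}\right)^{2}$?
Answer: $\frac{11664}{49} \approx 238.04$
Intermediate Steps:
$\left(\frac{-4 + 0}{6 + 1} + t{\left(6,5 \right)}\right)^{2} = \left(\frac{-4 + 0}{6 + 1} + \left(-2 + 6\right)^{2}\right)^{2} = \left(- \frac{4}{7} + 4^{2}\right)^{2} = \left(\left(-4\right) \frac{1}{7} + 16\right)^{2} = \left(- \frac{4}{7} + 16\right)^{2} = \left(\frac{108}{7}\right)^{2} = \frac{11664}{49}$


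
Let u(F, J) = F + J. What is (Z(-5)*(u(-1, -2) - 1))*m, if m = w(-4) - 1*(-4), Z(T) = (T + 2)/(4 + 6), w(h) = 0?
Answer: 24/5 ≈ 4.8000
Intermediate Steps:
Z(T) = ⅕ + T/10 (Z(T) = (2 + T)/10 = (2 + T)*(⅒) = ⅕ + T/10)
m = 4 (m = 0 - 1*(-4) = 0 + 4 = 4)
(Z(-5)*(u(-1, -2) - 1))*m = ((⅕ + (⅒)*(-5))*((-1 - 2) - 1))*4 = ((⅕ - ½)*(-3 - 1))*4 = -3/10*(-4)*4 = (6/5)*4 = 24/5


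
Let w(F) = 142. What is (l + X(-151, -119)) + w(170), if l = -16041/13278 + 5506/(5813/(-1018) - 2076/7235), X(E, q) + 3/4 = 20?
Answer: -296398929145467/390996584396 ≈ -758.06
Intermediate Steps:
X(E, q) = 77/4 (X(E, q) = -3/4 + 20 = 77/4)
l = -179723564189661/195498292198 (l = -16041*1/13278 + 5506/(5813*(-1/1018) - 2076*1/7235) = -5347/4426 + 5506/(-5813/1018 - 2076/7235) = -5347/4426 + 5506/(-44170423/7365230) = -5347/4426 + 5506*(-7365230/44170423) = -5347/4426 - 40552956380/44170423 = -179723564189661/195498292198 ≈ -919.31)
(l + X(-151, -119)) + w(170) = (-179723564189661/195498292198 + 77/4) + 142 = -351920444129699/390996584396 + 142 = -296398929145467/390996584396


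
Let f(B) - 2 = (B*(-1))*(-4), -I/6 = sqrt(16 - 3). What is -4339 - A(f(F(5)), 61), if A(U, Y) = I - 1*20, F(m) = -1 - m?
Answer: -4319 + 6*sqrt(13) ≈ -4297.4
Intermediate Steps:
I = -6*sqrt(13) (I = -6*sqrt(16 - 3) = -6*sqrt(13) ≈ -21.633)
f(B) = 2 + 4*B (f(B) = 2 + (B*(-1))*(-4) = 2 - B*(-4) = 2 + 4*B)
A(U, Y) = -20 - 6*sqrt(13) (A(U, Y) = -6*sqrt(13) - 1*20 = -6*sqrt(13) - 20 = -20 - 6*sqrt(13))
-4339 - A(f(F(5)), 61) = -4339 - (-20 - 6*sqrt(13)) = -4339 + (20 + 6*sqrt(13)) = -4319 + 6*sqrt(13)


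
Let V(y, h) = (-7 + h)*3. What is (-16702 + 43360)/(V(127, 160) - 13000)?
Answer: -26658/12541 ≈ -2.1257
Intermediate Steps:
V(y, h) = -21 + 3*h
(-16702 + 43360)/(V(127, 160) - 13000) = (-16702 + 43360)/((-21 + 3*160) - 13000) = 26658/((-21 + 480) - 13000) = 26658/(459 - 13000) = 26658/(-12541) = 26658*(-1/12541) = -26658/12541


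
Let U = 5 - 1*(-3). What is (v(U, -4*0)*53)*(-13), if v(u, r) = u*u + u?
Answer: -49608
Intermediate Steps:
U = 8 (U = 5 + 3 = 8)
v(u, r) = u + u² (v(u, r) = u² + u = u + u²)
(v(U, -4*0)*53)*(-13) = ((8*(1 + 8))*53)*(-13) = ((8*9)*53)*(-13) = (72*53)*(-13) = 3816*(-13) = -49608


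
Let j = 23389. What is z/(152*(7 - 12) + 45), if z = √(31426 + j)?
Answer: -√54815/715 ≈ -0.32745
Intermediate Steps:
z = √54815 (z = √(31426 + 23389) = √54815 ≈ 234.13)
z/(152*(7 - 12) + 45) = √54815/(152*(7 - 12) + 45) = √54815/(152*(-5) + 45) = √54815/(-760 + 45) = √54815/(-715) = √54815*(-1/715) = -√54815/715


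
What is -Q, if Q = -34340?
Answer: 34340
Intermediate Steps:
-Q = -1*(-34340) = 34340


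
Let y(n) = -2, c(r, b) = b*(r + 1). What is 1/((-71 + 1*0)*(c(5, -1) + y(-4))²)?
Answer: -1/4544 ≈ -0.00022007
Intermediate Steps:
c(r, b) = b*(1 + r)
1/((-71 + 1*0)*(c(5, -1) + y(-4))²) = 1/((-71 + 1*0)*(-(1 + 5) - 2)²) = 1/((-71 + 0)*(-1*6 - 2)²) = 1/(-71*(-6 - 2)²) = 1/(-71*(-8)²) = 1/(-71*64) = 1/(-4544) = -1/4544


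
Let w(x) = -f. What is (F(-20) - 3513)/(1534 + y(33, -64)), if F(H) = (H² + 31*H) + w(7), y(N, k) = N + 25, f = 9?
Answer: -1871/796 ≈ -2.3505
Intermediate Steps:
y(N, k) = 25 + N
w(x) = -9 (w(x) = -1*9 = -9)
F(H) = -9 + H² + 31*H (F(H) = (H² + 31*H) - 9 = -9 + H² + 31*H)
(F(-20) - 3513)/(1534 + y(33, -64)) = ((-9 + (-20)² + 31*(-20)) - 3513)/(1534 + (25 + 33)) = ((-9 + 400 - 620) - 3513)/(1534 + 58) = (-229 - 3513)/1592 = -3742*1/1592 = -1871/796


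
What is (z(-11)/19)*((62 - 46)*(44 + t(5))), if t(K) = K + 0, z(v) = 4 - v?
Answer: 11760/19 ≈ 618.95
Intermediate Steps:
t(K) = K
(z(-11)/19)*((62 - 46)*(44 + t(5))) = ((4 - 1*(-11))/19)*((62 - 46)*(44 + 5)) = ((4 + 11)*(1/19))*(16*49) = (15*(1/19))*784 = (15/19)*784 = 11760/19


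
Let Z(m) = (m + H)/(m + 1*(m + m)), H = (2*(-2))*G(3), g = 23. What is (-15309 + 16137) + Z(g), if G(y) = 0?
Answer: 2485/3 ≈ 828.33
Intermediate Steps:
H = 0 (H = (2*(-2))*0 = -4*0 = 0)
Z(m) = ⅓ (Z(m) = (m + 0)/(m + 1*(m + m)) = m/(m + 1*(2*m)) = m/(m + 2*m) = m/((3*m)) = m*(1/(3*m)) = ⅓)
(-15309 + 16137) + Z(g) = (-15309 + 16137) + ⅓ = 828 + ⅓ = 2485/3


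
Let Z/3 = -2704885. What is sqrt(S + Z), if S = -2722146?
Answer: 3*I*sqrt(1204089) ≈ 3291.9*I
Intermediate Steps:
Z = -8114655 (Z = 3*(-2704885) = -8114655)
sqrt(S + Z) = sqrt(-2722146 - 8114655) = sqrt(-10836801) = 3*I*sqrt(1204089)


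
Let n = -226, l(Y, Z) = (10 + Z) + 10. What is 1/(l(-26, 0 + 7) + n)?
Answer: -1/199 ≈ -0.0050251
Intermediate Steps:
l(Y, Z) = 20 + Z
1/(l(-26, 0 + 7) + n) = 1/((20 + (0 + 7)) - 226) = 1/((20 + 7) - 226) = 1/(27 - 226) = 1/(-199) = -1/199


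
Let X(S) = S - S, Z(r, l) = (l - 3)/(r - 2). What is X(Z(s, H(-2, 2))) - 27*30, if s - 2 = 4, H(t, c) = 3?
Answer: -810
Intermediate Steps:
s = 6 (s = 2 + 4 = 6)
Z(r, l) = (-3 + l)/(-2 + r)
X(S) = 0
X(Z(s, H(-2, 2))) - 27*30 = 0 - 27*30 = 0 - 810 = -810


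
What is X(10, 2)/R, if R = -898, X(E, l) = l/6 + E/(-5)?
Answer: 5/2694 ≈ 0.0018560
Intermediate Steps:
X(E, l) = -E/5 + l/6 (X(E, l) = l*(⅙) + E*(-⅕) = l/6 - E/5 = -E/5 + l/6)
X(10, 2)/R = (-⅕*10 + (⅙)*2)/(-898) = (-2 + ⅓)*(-1/898) = -5/3*(-1/898) = 5/2694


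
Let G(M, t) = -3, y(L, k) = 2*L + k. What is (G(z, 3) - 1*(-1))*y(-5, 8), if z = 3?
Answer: 4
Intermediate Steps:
y(L, k) = k + 2*L
(G(z, 3) - 1*(-1))*y(-5, 8) = (-3 - 1*(-1))*(8 + 2*(-5)) = (-3 + 1)*(8 - 10) = -2*(-2) = 4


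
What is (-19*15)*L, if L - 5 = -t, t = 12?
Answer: 1995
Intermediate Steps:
L = -7 (L = 5 - 1*12 = 5 - 12 = -7)
(-19*15)*L = -19*15*(-7) = -285*(-7) = 1995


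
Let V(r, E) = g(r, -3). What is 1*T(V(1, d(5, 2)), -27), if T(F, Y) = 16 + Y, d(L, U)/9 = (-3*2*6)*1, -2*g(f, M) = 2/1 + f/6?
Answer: -11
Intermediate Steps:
g(f, M) = -1 - f/12 (g(f, M) = -(2/1 + f/6)/2 = -(2*1 + f*(⅙))/2 = -(2 + f/6)/2 = -1 - f/12)
d(L, U) = -324 (d(L, U) = 9*((-3*2*6)*1) = 9*(-6*6*1) = 9*(-36*1) = 9*(-36) = -324)
V(r, E) = -1 - r/12
1*T(V(1, d(5, 2)), -27) = 1*(16 - 27) = 1*(-11) = -11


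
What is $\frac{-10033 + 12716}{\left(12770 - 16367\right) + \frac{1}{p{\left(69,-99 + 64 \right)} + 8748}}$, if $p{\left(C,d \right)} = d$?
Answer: $- \frac{23376979}{31340660} \approx -0.7459$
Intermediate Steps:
$\frac{-10033 + 12716}{\left(12770 - 16367\right) + \frac{1}{p{\left(69,-99 + 64 \right)} + 8748}} = \frac{-10033 + 12716}{\left(12770 - 16367\right) + \frac{1}{\left(-99 + 64\right) + 8748}} = \frac{2683}{-3597 + \frac{1}{-35 + 8748}} = \frac{2683}{-3597 + \frac{1}{8713}} = \frac{2683}{- \frac{31340660}{8713}} = 2683 \left(- \frac{8713}{31340660}\right) = - \frac{23376979}{31340660}$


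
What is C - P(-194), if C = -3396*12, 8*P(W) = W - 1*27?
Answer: -325795/8 ≈ -40724.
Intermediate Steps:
P(W) = -27/8 + W/8 (P(W) = (W - 1*27)/8 = (W - 27)/8 = (-27 + W)/8 = -27/8 + W/8)
C = -40752
C - P(-194) = -40752 - (-27/8 + (1/8)*(-194)) = -40752 - (-27/8 - 97/4) = -40752 - 1*(-221/8) = -40752 + 221/8 = -325795/8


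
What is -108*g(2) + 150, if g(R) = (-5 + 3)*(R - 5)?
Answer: -498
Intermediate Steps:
g(R) = 10 - 2*R (g(R) = -2*(-5 + R) = 10 - 2*R)
-108*g(2) + 150 = -108*(10 - 2*2) + 150 = -108*(10 - 4) + 150 = -108*6 + 150 = -648 + 150 = -498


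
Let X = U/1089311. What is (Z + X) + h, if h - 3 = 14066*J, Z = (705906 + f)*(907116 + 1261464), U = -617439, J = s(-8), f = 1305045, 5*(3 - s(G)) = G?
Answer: 23751926275664015468/5446555 ≈ 4.3609e+12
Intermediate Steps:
s(G) = 3 - G/5
J = 23/5 (J = 3 - ⅕*(-8) = 3 + 8/5 = 23/5 ≈ 4.6000)
X = -617439/1089311 ≈ -0.56682
Z = 4360908119580 (Z = (705906 + 1305045)*(907116 + 1261464) = 2010951*2168580 = 4360908119580)
h = 323533/5 (h = 3 + 14066*(23/5) = 3 + 323518/5 = 323533/5 ≈ 64707.)
(Z + X) + h = (4360908119580 - 617439/1089311) + 323533/5 = 4750385184647191941/1089311 + 323533/5 = 23751926275664015468/5446555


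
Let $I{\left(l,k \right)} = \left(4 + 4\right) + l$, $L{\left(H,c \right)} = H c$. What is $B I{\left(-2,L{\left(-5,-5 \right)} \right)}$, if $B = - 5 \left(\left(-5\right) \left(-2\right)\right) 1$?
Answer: $-300$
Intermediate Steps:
$I{\left(l,k \right)} = 8 + l$
$B = -50$ ($B = \left(-5\right) 10 \cdot 1 = \left(-50\right) 1 = -50$)
$B I{\left(-2,L{\left(-5,-5 \right)} \right)} = - 50 \left(8 - 2\right) = \left(-50\right) 6 = -300$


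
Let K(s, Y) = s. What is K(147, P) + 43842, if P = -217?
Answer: 43989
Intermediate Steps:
K(147, P) + 43842 = 147 + 43842 = 43989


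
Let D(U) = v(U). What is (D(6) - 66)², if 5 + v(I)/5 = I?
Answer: 3721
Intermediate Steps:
v(I) = -25 + 5*I
D(U) = -25 + 5*U
(D(6) - 66)² = ((-25 + 5*6) - 66)² = ((-25 + 30) - 66)² = (5 - 66)² = (-61)² = 3721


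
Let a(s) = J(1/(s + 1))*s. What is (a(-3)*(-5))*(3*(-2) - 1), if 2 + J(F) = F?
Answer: 525/2 ≈ 262.50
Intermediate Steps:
J(F) = -2 + F
a(s) = s*(-2 + 1/(1 + s)) (a(s) = (-2 + 1/(s + 1))*s = (-2 + 1/(1 + s))*s = s*(-2 + 1/(1 + s)))
(a(-3)*(-5))*(3*(-2) - 1) = (-1*(-3)*(1 + 2*(-3))/(1 - 3)*(-5))*(3*(-2) - 1) = (-1*(-3)*(1 - 6)/(-2)*(-5))*(-6 - 1) = (-1*(-3)*(-½)*(-5)*(-5))*(-7) = ((15/2)*(-5))*(-7) = -75/2*(-7) = 525/2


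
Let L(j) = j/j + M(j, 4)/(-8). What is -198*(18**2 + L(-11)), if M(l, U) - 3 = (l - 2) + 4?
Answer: -128997/2 ≈ -64499.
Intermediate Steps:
M(l, U) = 5 + l (M(l, U) = 3 + ((l - 2) + 4) = 3 + ((-2 + l) + 4) = 3 + (2 + l) = 5 + l)
L(j) = 3/8 - j/8 (L(j) = j/j + (5 + j)/(-8) = 1 + (5 + j)*(-1/8) = 1 + (-5/8 - j/8) = 3/8 - j/8)
-198*(18**2 + L(-11)) = -198*(18**2 + (3/8 - 1/8*(-11))) = -198*(324 + (3/8 + 11/8)) = -198*(324 + 7/4) = -198*1303/4 = -128997/2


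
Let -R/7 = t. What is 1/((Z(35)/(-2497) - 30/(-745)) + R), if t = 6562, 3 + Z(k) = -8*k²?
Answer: -372053/17088406873 ≈ -2.1772e-5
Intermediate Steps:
Z(k) = -3 - 8*k²
R = -45934 (R = -7*6562 = -45934)
1/((Z(35)/(-2497) - 30/(-745)) + R) = 1/(((-3 - 8*35²)/(-2497) - 30/(-745)) - 45934) = 1/(((-3 - 8*1225)*(-1/2497) - 30*(-1/745)) - 45934) = 1/(((-3 - 9800)*(-1/2497) + 6/149) - 45934) = 1/((-9803*(-1/2497) + 6/149) - 45934) = 1/((9803/2497 + 6/149) - 45934) = 1/(1475629/372053 - 45934) = 1/(-17088406873/372053) = -372053/17088406873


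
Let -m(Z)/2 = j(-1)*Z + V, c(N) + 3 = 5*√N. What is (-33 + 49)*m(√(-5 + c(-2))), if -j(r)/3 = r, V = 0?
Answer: -96*√(-8 + 5*I*√2) ≈ -111.07 - 293.37*I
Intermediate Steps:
c(N) = -3 + 5*√N
j(r) = -3*r
m(Z) = -6*Z (m(Z) = -2*((-3*(-1))*Z + 0) = -2*(3*Z + 0) = -6*Z)
(-33 + 49)*m(√(-5 + c(-2))) = (-33 + 49)*(-6*√(-5 + (-3 + 5*√(-2)))) = 16*(-6*√(-5 + (-3 + 5*(I*√2)))) = 16*(-6*√(-5 + (-3 + 5*I*√2))) = 16*(-6*√(-8 + 5*I*√2)) = -96*√(-8 + 5*I*√2)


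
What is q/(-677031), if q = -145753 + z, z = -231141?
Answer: 376894/677031 ≈ 0.55669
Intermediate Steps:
q = -376894 (q = -145753 - 231141 = -376894)
q/(-677031) = -376894/(-677031) = -376894*(-1/677031) = 376894/677031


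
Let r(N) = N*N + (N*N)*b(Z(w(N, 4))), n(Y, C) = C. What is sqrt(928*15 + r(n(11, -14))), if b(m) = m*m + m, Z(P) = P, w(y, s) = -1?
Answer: 2*sqrt(3529) ≈ 118.81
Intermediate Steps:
b(m) = m + m**2 (b(m) = m**2 + m = m + m**2)
r(N) = N**2 (r(N) = N*N + (N*N)*(-(1 - 1)) = N**2 + N**2*(-1*0) = N**2 + N**2*0 = N**2 + 0 = N**2)
sqrt(928*15 + r(n(11, -14))) = sqrt(928*15 + (-14)**2) = sqrt(13920 + 196) = sqrt(14116) = 2*sqrt(3529)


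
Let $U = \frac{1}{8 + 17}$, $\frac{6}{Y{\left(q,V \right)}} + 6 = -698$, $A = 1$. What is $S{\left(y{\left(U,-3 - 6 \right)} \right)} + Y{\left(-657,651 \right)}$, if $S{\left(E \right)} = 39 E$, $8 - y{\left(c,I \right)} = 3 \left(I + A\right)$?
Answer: $\frac{439293}{352} \approx 1248.0$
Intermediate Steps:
$Y{\left(q,V \right)} = - \frac{3}{352}$ ($Y{\left(q,V \right)} = \frac{6}{-6 - 698} = \frac{6}{-704} = 6 \left(- \frac{1}{704}\right) = - \frac{3}{352}$)
$U = \frac{1}{25} \approx 0.04$
$y{\left(c,I \right)} = 5 - 3 I$ ($y{\left(c,I \right)} = 8 - 3 \left(I + 1\right) = 8 - 3 \left(1 + I\right) = 8 - \left(3 + 3 I\right) = 5 - 3 I$)
$S{\left(y{\left(U,-3 - 6 \right)} \right)} + Y{\left(-657,651 \right)} = 39 \left(5 - 3 \left(-3 - 6\right)\right) - \frac{3}{352} = 39 \left(5 - -27\right) - \frac{3}{352} = 39 \left(5 + 27\right) - \frac{3}{352} = 39 \cdot 32 - \frac{3}{352} = 1248 - \frac{3}{352} = \frac{439293}{352}$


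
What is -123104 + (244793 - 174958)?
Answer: -53269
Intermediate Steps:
-123104 + (244793 - 174958) = -123104 + 69835 = -53269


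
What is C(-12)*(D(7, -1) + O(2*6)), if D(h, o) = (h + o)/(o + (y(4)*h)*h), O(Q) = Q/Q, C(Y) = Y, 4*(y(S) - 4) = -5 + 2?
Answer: -2628/211 ≈ -12.455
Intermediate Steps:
y(S) = 13/4 (y(S) = 4 + (-5 + 2)/4 = 4 + (¼)*(-3) = 4 - ¾ = 13/4)
O(Q) = 1
D(h, o) = (h + o)/(o + 13*h²/4) (D(h, o) = (h + o)/(o + (13*h/4)*h) = (h + o)/(o + 13*h²/4))
C(-12)*(D(7, -1) + O(2*6)) = -12*(4*(7 - 1)/(4*(-1) + 13*7²) + 1) = -12*(4*6/(-4 + 13*49) + 1) = -12*(4*6/(-4 + 637) + 1) = -12*(4*6/633 + 1) = -12*(4*(1/633)*6 + 1) = -12*(8/211 + 1) = -12*219/211 = -2628/211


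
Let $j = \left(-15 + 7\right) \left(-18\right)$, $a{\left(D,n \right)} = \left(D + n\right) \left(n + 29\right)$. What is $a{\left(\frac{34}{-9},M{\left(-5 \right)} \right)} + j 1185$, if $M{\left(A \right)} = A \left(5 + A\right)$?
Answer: $\frac{1534774}{9} \approx 1.7053 \cdot 10^{5}$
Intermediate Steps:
$a{\left(D,n \right)} = \left(29 + n\right) \left(D + n\right)$ ($a{\left(D,n \right)} = \left(D + n\right) \left(29 + n\right) = \left(29 + n\right) \left(D + n\right)$)
$j = 144$ ($j = \left(-8\right) \left(-18\right) = 144$)
$a{\left(\frac{34}{-9},M{\left(-5 \right)} \right)} + j 1185 = \left(\left(- 5 \left(5 - 5\right)\right)^{2} + 29 \frac{34}{-9} + 29 \left(- 5 \left(5 - 5\right)\right) + \frac{34}{-9} \left(- 5 \left(5 - 5\right)\right)\right) + 144 \cdot 1185 = \left(\left(\left(-5\right) 0\right)^{2} + 29 \cdot 34 \left(- \frac{1}{9}\right) + 29 \left(\left(-5\right) 0\right) + 34 \left(- \frac{1}{9}\right) \left(\left(-5\right) 0\right)\right) + 170640 = \left(0^{2} + 29 \left(- \frac{34}{9}\right) + 29 \cdot 0 - 0\right) + 170640 = \left(0 - \frac{986}{9} + 0 + 0\right) + 170640 = - \frac{986}{9} + 170640 = \frac{1534774}{9}$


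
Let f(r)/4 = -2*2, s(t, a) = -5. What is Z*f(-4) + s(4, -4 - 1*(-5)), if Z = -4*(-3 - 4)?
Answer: -453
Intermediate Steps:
Z = 28 (Z = -4*(-7) = 28)
f(r) = -16 (f(r) = 4*(-2*2) = 4*(-4) = -16)
Z*f(-4) + s(4, -4 - 1*(-5)) = 28*(-16) - 5 = -448 - 5 = -453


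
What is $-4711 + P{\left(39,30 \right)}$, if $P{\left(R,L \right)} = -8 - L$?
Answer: $-4749$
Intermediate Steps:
$-4711 + P{\left(39,30 \right)} = -4711 - 38 = -4749$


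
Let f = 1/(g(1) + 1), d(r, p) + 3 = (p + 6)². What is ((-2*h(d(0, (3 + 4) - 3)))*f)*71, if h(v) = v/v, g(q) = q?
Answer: -71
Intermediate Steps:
d(r, p) = -3 + (6 + p)² (d(r, p) = -3 + (p + 6)² = -3 + (6 + p)²)
h(v) = 1
f = ½ (f = 1/(1 + 1) = 1/2 = ½ ≈ 0.50000)
((-2*h(d(0, (3 + 4) - 3)))*f)*71 = (-2*1*(½))*71 = -2*½*71 = -1*71 = -71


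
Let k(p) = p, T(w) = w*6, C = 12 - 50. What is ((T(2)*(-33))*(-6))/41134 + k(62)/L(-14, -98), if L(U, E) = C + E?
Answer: -556793/1398556 ≈ -0.39812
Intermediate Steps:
C = -38
T(w) = 6*w
L(U, E) = -38 + E
((T(2)*(-33))*(-6))/41134 + k(62)/L(-14, -98) = (((6*2)*(-33))*(-6))/41134 + 62/(-38 - 98) = ((12*(-33))*(-6))*(1/41134) + 62/(-136) = -396*(-6)*(1/41134) + 62*(-1/136) = 2376*(1/41134) - 31/68 = 1188/20567 - 31/68 = -556793/1398556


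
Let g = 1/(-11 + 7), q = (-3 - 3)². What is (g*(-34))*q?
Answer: 306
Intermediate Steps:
q = 36 (q = (-6)² = 36)
g = -¼ (g = 1/(-4) = -¼ ≈ -0.25000)
(g*(-34))*q = -¼*(-34)*36 = (17/2)*36 = 306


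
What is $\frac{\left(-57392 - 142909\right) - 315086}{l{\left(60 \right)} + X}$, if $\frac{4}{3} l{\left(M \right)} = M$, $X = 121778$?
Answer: $- \frac{515387}{121823} \approx -4.2306$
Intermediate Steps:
$l{\left(M \right)} = \frac{3 M}{4}$
$\frac{\left(-57392 - 142909\right) - 315086}{l{\left(60 \right)} + X} = \frac{\left(-57392 - 142909\right) - 315086}{\frac{3}{4} \cdot 60 + 121778} = \frac{-200301 - 315086}{45 + 121778} = - \frac{515387}{121823}$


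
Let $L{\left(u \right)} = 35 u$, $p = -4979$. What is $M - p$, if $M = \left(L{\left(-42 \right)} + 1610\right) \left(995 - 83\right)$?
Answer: $132659$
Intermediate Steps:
$M = 127680$ ($M = \left(35 \left(-42\right) + 1610\right) \left(995 - 83\right) = \left(-1470 + 1610\right) 912 = 140 \cdot 912 = 127680$)
$M - p = 127680 - -4979 = 127680 + 4979 = 132659$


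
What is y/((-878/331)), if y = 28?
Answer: -4634/439 ≈ -10.556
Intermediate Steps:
y/((-878/331)) = 28/((-878/331)) = 28/((-878*1/331)) = 28/(-878/331) = 28*(-331/878) = -4634/439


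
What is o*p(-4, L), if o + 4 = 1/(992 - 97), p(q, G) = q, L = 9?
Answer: 14316/895 ≈ 15.996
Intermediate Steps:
o = -3579/895 (o = -4 + 1/(992 - 97) = -4 + 1/895 = -3579/895 ≈ -3.9989)
o*p(-4, L) = -3579/895*(-4) = 14316/895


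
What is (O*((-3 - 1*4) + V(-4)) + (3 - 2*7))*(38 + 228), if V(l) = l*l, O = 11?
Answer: 23408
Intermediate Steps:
V(l) = l²
(O*((-3 - 1*4) + V(-4)) + (3 - 2*7))*(38 + 228) = (11*((-3 - 1*4) + (-4)²) + (3 - 2*7))*(38 + 228) = (11*((-3 - 4) + 16) + (3 - 14))*266 = (11*(-7 + 16) - 11)*266 = (11*9 - 11)*266 = (99 - 11)*266 = 88*266 = 23408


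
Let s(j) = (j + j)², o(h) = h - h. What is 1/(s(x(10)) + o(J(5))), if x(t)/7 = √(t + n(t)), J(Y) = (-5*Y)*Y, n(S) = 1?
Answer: 1/2156 ≈ 0.00046382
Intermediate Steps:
J(Y) = -5*Y²
x(t) = 7*√(1 + t) (x(t) = 7*√(t + 1) = 7*√(1 + t))
o(h) = 0
s(j) = 4*j² (s(j) = (2*j)² = 4*j²)
1/(s(x(10)) + o(J(5))) = 1/(4*(7*√(1 + 10))² + 0) = 1/(4*(7*√11)² + 0) = 1/(4*539 + 0) = 1/(2156 + 0) = 1/2156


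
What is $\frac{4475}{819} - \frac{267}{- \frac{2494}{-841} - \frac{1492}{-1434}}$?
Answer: $- \frac{4174118089}{68219424} \approx -61.187$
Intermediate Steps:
$\frac{4475}{819} - \frac{267}{- \frac{2494}{-841} - \frac{1492}{-1434}} = 4475 \cdot \frac{1}{819} - \frac{267}{\left(-2494\right) \left(- \frac{1}{841}\right) - - \frac{746}{717}} = \frac{4475}{819} - \frac{267}{\frac{86}{29} + \frac{746}{717}} = \frac{4475}{819} - \frac{267}{\frac{83296}{20793}} = \frac{4475}{819} - \frac{5551731}{83296} = - \frac{4174118089}{68219424}$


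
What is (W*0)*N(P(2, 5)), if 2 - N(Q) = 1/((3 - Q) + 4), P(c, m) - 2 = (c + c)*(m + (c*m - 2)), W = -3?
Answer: 0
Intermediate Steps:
P(c, m) = 2 + 2*c*(-2 + m + c*m) (P(c, m) = 2 + (c + c)*(m + (c*m - 2)) = 2 + (2*c)*(m + (-2 + c*m)) = 2 + (2*c)*(-2 + m + c*m) = 2 + 2*c*(-2 + m + c*m))
N(Q) = 2 - 1/(7 - Q) (N(Q) = 2 - 1/((3 - Q) + 4) = 2 - 1/(7 - Q))
(W*0)*N(P(2, 5)) = (-3*0)*((-13 + 2*(2 - 4*2 + 2*2*5 + 2*5*2²))/(-7 + (2 - 4*2 + 2*2*5 + 2*5*2²))) = 0*((-13 + 2*(2 - 8 + 20 + 2*5*4))/(-7 + (2 - 8 + 20 + 2*5*4))) = 0*((-13 + 2*(2 - 8 + 20 + 40))/(-7 + (2 - 8 + 20 + 40))) = 0*((-13 + 2*54)/(-7 + 54)) = 0*((-13 + 108)/47) = 0*((1/47)*95) = 0*(95/47) = 0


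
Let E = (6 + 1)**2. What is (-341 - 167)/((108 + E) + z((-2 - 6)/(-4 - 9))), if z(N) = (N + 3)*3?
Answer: -3302/1091 ≈ -3.0266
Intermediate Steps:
E = 49 (E = 7**2 = 49)
z(N) = 9 + 3*N (z(N) = (3 + N)*3 = 9 + 3*N)
(-341 - 167)/((108 + E) + z((-2 - 6)/(-4 - 9))) = (-341 - 167)/((108 + 49) + (9 + 3*((-2 - 6)/(-4 - 9)))) = -508/(157 + (9 + 3*(-8/(-13)))) = -508/(157 + (9 + 3*(-8*(-1/13)))) = -508/(157 + (9 + 3*(8/13))) = -508/(157 + (9 + 24/13)) = -508/(157 + 141/13) = -508/2182/13 = -508*13/2182 = -3302/1091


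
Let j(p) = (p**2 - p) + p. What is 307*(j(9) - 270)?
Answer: -58023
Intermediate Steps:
j(p) = p**2
307*(j(9) - 270) = 307*(9**2 - 270) = 307*(81 - 270) = 307*(-189) = -58023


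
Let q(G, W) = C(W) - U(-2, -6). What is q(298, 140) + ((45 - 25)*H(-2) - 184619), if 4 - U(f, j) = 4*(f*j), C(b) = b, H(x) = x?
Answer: -184475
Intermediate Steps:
U(f, j) = 4 - 4*f*j
q(G, W) = 44 + W (q(G, W) = W - (4 - 4*(-2)*(-6)) = W - (4 - 48) = W - 1*(-44) = W + 44 = 44 + W)
q(298, 140) + ((45 - 25)*H(-2) - 184619) = (44 + 140) + ((45 - 25)*(-2) - 184619) = 184 + (20*(-2) - 184619) = 184 + (-40 - 184619) = 184 - 184659 = -184475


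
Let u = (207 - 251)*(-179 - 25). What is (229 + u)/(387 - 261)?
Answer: 1315/18 ≈ 73.056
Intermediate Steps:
u = 8976 (u = -44*(-204) = 8976)
(229 + u)/(387 - 261) = (229 + 8976)/(387 - 261) = 9205/126 = 9205*(1/126) = 1315/18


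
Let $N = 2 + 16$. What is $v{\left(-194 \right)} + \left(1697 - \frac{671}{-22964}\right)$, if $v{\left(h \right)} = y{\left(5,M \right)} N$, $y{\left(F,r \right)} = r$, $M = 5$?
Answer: $\frac{41037339}{22964} \approx 1787.0$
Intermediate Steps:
$N = 18$
$v{\left(h \right)} = 90$ ($v{\left(h \right)} = 5 \cdot 18 = 90$)
$v{\left(-194 \right)} + \left(1697 - \frac{671}{-22964}\right) = 90 + \left(1697 - \frac{671}{-22964}\right) = 90 + \left(1697 - 671 \left(- \frac{1}{22964}\right)\right) = 90 + \left(1697 - - \frac{671}{22964}\right) = 90 + \left(1697 + \frac{671}{22964}\right) = 90 + \frac{38970579}{22964} = \frac{41037339}{22964}$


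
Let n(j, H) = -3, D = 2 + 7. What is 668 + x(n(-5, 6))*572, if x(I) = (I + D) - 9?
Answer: -1048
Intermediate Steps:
D = 9
x(I) = I (x(I) = (I + 9) - 9 = (9 + I) - 9 = I)
668 + x(n(-5, 6))*572 = 668 - 3*572 = 668 - 1716 = -1048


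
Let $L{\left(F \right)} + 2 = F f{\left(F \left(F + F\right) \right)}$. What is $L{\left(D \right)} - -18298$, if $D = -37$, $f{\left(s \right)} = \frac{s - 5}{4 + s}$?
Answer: $\frac{16688837}{914} \approx 18259.0$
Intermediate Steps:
$f{\left(s \right)} = \frac{-5 + s}{4 + s}$
$L{\left(F \right)} = -2 + \frac{F \left(-5 + 2 F^{2}\right)}{4 + 2 F^{2}}$ ($L{\left(F \right)} = -2 + F \frac{-5 + F \left(F + F\right)}{4 + F \left(F + F\right)} = -2 + F \frac{-5 + F 2 F}{4 + F 2 F} = -2 + F \frac{-5 + 2 F^{2}}{4 + 2 F^{2}} = -2 + \frac{F \left(-5 + 2 F^{2}\right)}{4 + 2 F^{2}}$)
$L{\left(D \right)} - -18298 = \frac{-8 - 4 \left(-37\right)^{2} - 37 \left(-5 + 2 \left(-37\right)^{2}\right)}{2 \left(2 + \left(-37\right)^{2}\right)} - -18298 = \frac{-8 - 5476 - 37 \left(-5 + 2 \cdot 1369\right)}{2 \left(2 + 1369\right)} + 18298 = \frac{-8 - 5476 - 37 \left(-5 + 2738\right)}{2 \cdot 1371} + 18298 = \frac{1}{2} \cdot \frac{1}{1371} \left(-8 - 5476 - 101121\right) + 18298 = \frac{1}{2} \cdot \frac{1}{1371} \left(-106605\right) + 18298 = - \frac{35535}{914} + 18298 = \frac{16688837}{914}$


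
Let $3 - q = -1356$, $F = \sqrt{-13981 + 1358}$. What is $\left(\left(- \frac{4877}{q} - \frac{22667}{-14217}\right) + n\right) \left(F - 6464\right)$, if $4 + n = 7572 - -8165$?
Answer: $- \frac{654883429105984}{6440301} + \frac{101312411681 i \sqrt{12623}}{6440301} \approx -1.0169 \cdot 10^{8} + 1.7674 \cdot 10^{6} i$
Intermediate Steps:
$n = 15733$ ($n = -4 + \left(7572 - -8165\right) = -4 + \left(7572 + 8165\right) = -4 + 15737 = 15733$)
$F = i \sqrt{12623}$ ($F = \sqrt{-12623} = i \sqrt{12623} \approx 112.35 i$)
$q = 1359$ ($q = 3 - -1356 = 3 + 1356 = 1359$)
$\left(\left(- \frac{4877}{q} - \frac{22667}{-14217}\right) + n\right) \left(F - 6464\right) = \left(\left(- \frac{4877}{1359} - \frac{22667}{-14217}\right) + 15733\right) \left(i \sqrt{12623} - 6464\right) = \left(\left(\left(-4877\right) \frac{1}{1359} - - \frac{22667}{14217}\right) + 15733\right) \left(-6464 + i \sqrt{12623}\right) = \left(\left(- \frac{4877}{1359} + \frac{22667}{14217}\right) + 15733\right) \left(-6464 + i \sqrt{12623}\right) = \left(- \frac{12843952}{6440301} + 15733\right) \left(-6464 + i \sqrt{12623}\right) = \frac{101312411681 \left(-6464 + i \sqrt{12623}\right)}{6440301} = - \frac{654883429105984}{6440301} + \frac{101312411681 i \sqrt{12623}}{6440301}$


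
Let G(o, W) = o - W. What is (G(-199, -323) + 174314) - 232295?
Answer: -57857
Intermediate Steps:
(G(-199, -323) + 174314) - 232295 = ((-199 - 1*(-323)) + 174314) - 232295 = ((-199 + 323) + 174314) - 232295 = (124 + 174314) - 232295 = 174438 - 232295 = -57857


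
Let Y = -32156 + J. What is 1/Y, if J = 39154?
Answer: 1/6998 ≈ 0.00014290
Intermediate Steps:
Y = 6998 (Y = -32156 + 39154 = 6998)
1/Y = 1/6998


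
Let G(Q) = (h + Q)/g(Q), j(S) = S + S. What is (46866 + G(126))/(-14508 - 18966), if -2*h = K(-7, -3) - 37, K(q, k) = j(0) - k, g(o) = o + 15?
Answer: -6608249/4719834 ≈ -1.4001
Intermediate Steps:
j(S) = 2*S
g(o) = 15 + o
K(q, k) = -k (K(q, k) = 2*0 - k = 0 - k = -k)
h = 17 (h = -(-1*(-3) - 37)/2 = -(3 - 37)/2 = -½*(-34) = 17)
G(Q) = (17 + Q)/(15 + Q)
(46866 + G(126))/(-14508 - 18966) = (46866 + (17 + 126)/(15 + 126))/(-14508 - 18966) = (46866 + 143/141)/(-33474) = (46866 + (1/141)*143)*(-1/33474) = (46866 + 143/141)*(-1/33474) = (6608249/141)*(-1/33474) = -6608249/4719834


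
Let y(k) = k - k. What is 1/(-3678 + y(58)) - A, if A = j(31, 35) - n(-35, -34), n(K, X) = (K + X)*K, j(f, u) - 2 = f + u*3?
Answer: 8374805/3678 ≈ 2277.0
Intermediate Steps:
j(f, u) = 2 + f + 3*u (j(f, u) = 2 + (f + u*3) = 2 + (f + 3*u) = 2 + f + 3*u)
n(K, X) = K*(K + X)
y(k) = 0
A = -2277 (A = (2 + 31 + 3*35) - (-35)*(-35 - 34) = (2 + 31 + 105) - (-35)*(-69) = 138 - 1*2415 = 138 - 2415 = -2277)
1/(-3678 + y(58)) - A = 1/(-3678 + 0) - 1*(-2277) = 1/(-3678) + 2277 = -1/3678 + 2277 = 8374805/3678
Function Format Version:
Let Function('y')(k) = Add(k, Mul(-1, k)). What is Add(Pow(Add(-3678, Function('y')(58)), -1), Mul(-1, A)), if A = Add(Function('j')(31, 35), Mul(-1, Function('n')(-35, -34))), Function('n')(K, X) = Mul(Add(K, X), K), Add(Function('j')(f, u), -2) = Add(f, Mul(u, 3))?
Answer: Rational(8374805, 3678) ≈ 2277.0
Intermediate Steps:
Function('j')(f, u) = Add(2, f, Mul(3, u)) (Function('j')(f, u) = Add(2, Add(f, Mul(u, 3))) = Add(2, Add(f, Mul(3, u))) = Add(2, f, Mul(3, u)))
Function('n')(K, X) = Mul(K, Add(K, X))
Function('y')(k) = 0
A = -2277 (A = Add(Add(2, 31, Mul(3, 35)), Mul(-1, Mul(-35, Add(-35, -34)))) = Add(Add(2, 31, 105), Mul(-1, Mul(-35, -69))) = Add(138, Mul(-1, 2415)) = Add(138, -2415) = -2277)
Add(Pow(Add(-3678, Function('y')(58)), -1), Mul(-1, A)) = Add(Pow(Add(-3678, 0), -1), Mul(-1, -2277)) = Add(Pow(-3678, -1), 2277) = Add(Rational(-1, 3678), 2277) = Rational(8374805, 3678)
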